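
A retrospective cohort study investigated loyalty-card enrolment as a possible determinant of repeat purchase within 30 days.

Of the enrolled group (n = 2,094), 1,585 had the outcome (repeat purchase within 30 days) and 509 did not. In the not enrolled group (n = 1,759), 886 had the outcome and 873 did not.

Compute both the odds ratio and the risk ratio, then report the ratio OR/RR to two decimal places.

From the description: a = 1585, b = 509, c = 886, d = 873.
OR = (1585·873)/(509·886) = 1383705/450974 = 3.06826
Risk in exposed = 1585/2094 = 0.75692; risk in unexposed = 886/1759 = 0.50370; RR = 1.50274
OR/RR = 3.06826 / 1.50274 = 2.04177
The outcome is not rare, so the OR lies further from 1 than the RR.

2.04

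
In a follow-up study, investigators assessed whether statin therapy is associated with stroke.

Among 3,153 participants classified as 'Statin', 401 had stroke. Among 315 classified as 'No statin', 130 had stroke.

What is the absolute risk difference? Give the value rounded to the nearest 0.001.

-0.286

From the description: a = 401, b = 2752, c = 130, d = 185.
Risk in exposed = 401/3153 = 0.127180; risk in unexposed = 130/315 = 0.412698.
Risk difference = 0.127180 − 0.412698 = -0.285518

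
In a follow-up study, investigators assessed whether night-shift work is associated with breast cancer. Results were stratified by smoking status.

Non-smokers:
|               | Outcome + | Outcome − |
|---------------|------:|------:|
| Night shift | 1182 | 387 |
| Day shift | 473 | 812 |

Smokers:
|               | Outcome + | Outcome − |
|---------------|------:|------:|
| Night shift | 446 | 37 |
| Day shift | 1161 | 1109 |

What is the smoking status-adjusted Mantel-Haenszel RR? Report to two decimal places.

RR_MH = Σ(aᵢ·n₀ᵢ/nᵢ) / Σ(cᵢ·n₁ᵢ/nᵢ), with n₁ᵢ = aᵢ+bᵢ (exposed), n₀ᵢ = cᵢ+dᵢ (unexposed), nᵢ = n₁ᵢ+n₀ᵢ.
Stratum 1 (Non-smokers): n₁ = 1569, n₀ = 1285, n = 2854; a·n₀/n = 1182·1285/2854 = 532.1899; c·n₁/n = 473·1569/2854 = 260.0340
Stratum 2 (Smokers): n₁ = 483, n₀ = 2270, n = 2753; a·n₀/n = 446·2270/2753 = 367.7515; c·n₁/n = 1161·483/2753 = 203.6916
RR_MH = (532.1899 + 367.7515) / (260.0340 + 203.6916) = 899.9415 / 463.7256 = 1.94068

1.94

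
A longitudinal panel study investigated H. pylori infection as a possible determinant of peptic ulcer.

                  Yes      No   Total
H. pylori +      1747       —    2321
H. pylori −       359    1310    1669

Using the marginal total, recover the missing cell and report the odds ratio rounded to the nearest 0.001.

The missing cell is in the exposed row: 2321 − 1747 = 574.
So a = 1747, b = 574, c = 359, d = 1310.
OR = (a·d)/(b·c) = (1747 × 1310) / (574 × 359) = 2288570 / 206066 = 11.10600

11.106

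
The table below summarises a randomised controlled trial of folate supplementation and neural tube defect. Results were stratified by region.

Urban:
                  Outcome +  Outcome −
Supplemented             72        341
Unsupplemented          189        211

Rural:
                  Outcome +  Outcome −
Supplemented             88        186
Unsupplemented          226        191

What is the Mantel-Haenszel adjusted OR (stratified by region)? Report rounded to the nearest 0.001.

OR_MH = Σ(aᵢdᵢ/nᵢ) / Σ(bᵢcᵢ/nᵢ), where nᵢ is the stratum total.
Stratum 1 (Urban): n = 813; a·d/n = 72·211/813 = 18.6863; b·c/n = 341·189/813 = 79.2731
Stratum 2 (Rural): n = 691; a·d/n = 88·191/691 = 24.3242; b·c/n = 186·226/691 = 60.8336
OR_MH = (18.6863 + 24.3242) / (79.2731 + 60.8336) = 43.0105 / 140.1066 = 0.30698

0.307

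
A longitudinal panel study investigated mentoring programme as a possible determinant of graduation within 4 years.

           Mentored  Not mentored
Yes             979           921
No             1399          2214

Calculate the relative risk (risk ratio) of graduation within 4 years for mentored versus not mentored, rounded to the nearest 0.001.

1.401

Reading the table with exposure as columns: a = 979 (Mentored, case), b = 1399 (Mentored, non-case), c = 921 (Not mentored, case), d = 2214.
Risk in exposed = 979/2378 = 0.41169; risk in unexposed = 921/3135 = 0.29378.
RR = 0.41169 / 0.29378 = 1.40136
The risk among the exposed is 1.40 times that among the unexposed.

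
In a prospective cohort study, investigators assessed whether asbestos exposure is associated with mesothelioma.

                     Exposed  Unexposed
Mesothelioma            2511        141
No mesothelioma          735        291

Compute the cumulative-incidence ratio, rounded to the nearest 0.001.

Reading the table with exposure as columns: a = 2511 (Exposed, case), b = 735 (Exposed, non-case), c = 141 (Unexposed, case), d = 291.
Risk in exposed = 2511/3246 = 0.77357; risk in unexposed = 141/432 = 0.32639.
RR = 0.77357 / 0.32639 = 2.37008
The risk among the exposed is 2.37 times that among the unexposed.

2.370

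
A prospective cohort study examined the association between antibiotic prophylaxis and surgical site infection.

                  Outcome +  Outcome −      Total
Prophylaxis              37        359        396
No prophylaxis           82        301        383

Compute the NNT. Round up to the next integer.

9

Risk in treated group = 37/396 = 0.09343; risk in control = 82/383 = 0.21410.
Absolute risk reduction = 0.21410 − 0.09343 = 0.12066
NNT = 1 / ARR = 1 / 0.12066 = 8.287 → round up → 9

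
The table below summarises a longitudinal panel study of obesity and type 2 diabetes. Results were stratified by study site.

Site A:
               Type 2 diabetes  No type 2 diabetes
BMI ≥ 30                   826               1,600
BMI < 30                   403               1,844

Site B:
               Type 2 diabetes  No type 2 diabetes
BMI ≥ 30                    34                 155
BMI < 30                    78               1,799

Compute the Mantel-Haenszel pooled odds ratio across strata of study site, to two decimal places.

OR_MH = Σ(aᵢdᵢ/nᵢ) / Σ(bᵢcᵢ/nᵢ), where nᵢ is the stratum total.
Stratum 1 (Site A): n = 4673; a·d/n = 826·1844/4673 = 325.9456; b·c/n = 1600·403/4673 = 137.9842
Stratum 2 (Site B): n = 2066; a·d/n = 34·1799/2066 = 29.6060; b·c/n = 155·78/2066 = 5.8519
OR_MH = (325.9456 + 29.6060) / (137.9842 + 5.8519) = 355.5516 / 143.8361 = 2.47192

2.47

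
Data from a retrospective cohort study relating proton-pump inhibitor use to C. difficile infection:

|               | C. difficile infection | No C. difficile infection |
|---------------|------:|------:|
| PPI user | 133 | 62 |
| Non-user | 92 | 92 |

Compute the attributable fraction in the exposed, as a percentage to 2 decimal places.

26.69

Cells: a = 133, b = 62, c = 92, d = 92.
Risk in exposed = 133/195 = 0.68205; risk in unexposed = 92/184 = 0.50000.
RR = 0.68205/0.50000 = 1.36410
AR% = (RR − 1)/RR × 100 = (1.36410 − 1)/1.36410 × 100 = 26.6917%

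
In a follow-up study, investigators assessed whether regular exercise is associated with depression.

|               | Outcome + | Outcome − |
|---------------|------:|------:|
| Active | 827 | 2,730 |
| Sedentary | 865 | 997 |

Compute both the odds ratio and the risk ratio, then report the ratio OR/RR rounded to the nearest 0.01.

Cells: a = 827, b = 2730, c = 865, d = 997.
OR = (827·997)/(2730·865) = 824519/2361450 = 0.34916
Risk in exposed = 827/3557 = 0.23250; risk in unexposed = 865/1862 = 0.46455; RR = 0.50048
OR/RR = 0.34916 / 0.50048 = 0.69765
The outcome is not rare, so the OR lies further from 1 than the RR.

0.70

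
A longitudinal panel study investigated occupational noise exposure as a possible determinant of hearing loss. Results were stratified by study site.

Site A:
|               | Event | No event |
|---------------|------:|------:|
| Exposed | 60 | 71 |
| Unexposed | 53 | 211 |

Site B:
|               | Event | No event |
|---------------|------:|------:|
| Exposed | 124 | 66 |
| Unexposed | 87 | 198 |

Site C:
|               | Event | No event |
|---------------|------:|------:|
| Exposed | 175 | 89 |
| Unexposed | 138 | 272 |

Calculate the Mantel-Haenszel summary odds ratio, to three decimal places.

3.875

OR_MH = Σ(aᵢdᵢ/nᵢ) / Σ(bᵢcᵢ/nᵢ), where nᵢ is the stratum total.
Stratum 1 (Site A): n = 395; a·d/n = 60·211/395 = 32.0506; b·c/n = 71·53/395 = 9.5266
Stratum 2 (Site B): n = 475; a·d/n = 124·198/475 = 51.6884; b·c/n = 66·87/475 = 12.0884
Stratum 3 (Site C): n = 674; a·d/n = 175·272/674 = 70.6231; b·c/n = 89·138/674 = 18.2226
OR_MH = (32.0506 + 51.6884 + 70.6231) / (9.5266 + 12.0884 + 18.2226) = 154.3622 / 39.8376 = 3.87479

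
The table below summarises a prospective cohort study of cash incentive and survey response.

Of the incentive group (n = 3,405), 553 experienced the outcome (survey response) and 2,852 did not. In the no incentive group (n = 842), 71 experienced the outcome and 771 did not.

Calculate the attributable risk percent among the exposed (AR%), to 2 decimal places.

From the description: a = 553, b = 2852, c = 71, d = 771.
Risk in exposed = 553/3405 = 0.16241; risk in unexposed = 71/842 = 0.08432.
RR = 0.16241/0.08432 = 1.92602
AR% = (RR − 1)/RR × 100 = (1.92602 − 1)/1.92602 × 100 = 48.0796%

48.08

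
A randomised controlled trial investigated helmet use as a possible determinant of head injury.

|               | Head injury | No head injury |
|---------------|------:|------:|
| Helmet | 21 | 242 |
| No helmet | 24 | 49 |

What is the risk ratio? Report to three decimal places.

Cells: a = 21, b = 242, c = 24, d = 49.
Risk in exposed = 21/263 = 0.07985; risk in unexposed = 24/73 = 0.32877.
RR = 0.07985 / 0.32877 = 0.24287
The risk is 76% lower among the exposed than among the unexposed.

0.243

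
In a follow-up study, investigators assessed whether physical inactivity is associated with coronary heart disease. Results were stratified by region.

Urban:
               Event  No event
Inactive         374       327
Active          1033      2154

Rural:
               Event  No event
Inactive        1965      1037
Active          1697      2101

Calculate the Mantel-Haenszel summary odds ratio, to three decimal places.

2.356

OR_MH = Σ(aᵢdᵢ/nᵢ) / Σ(bᵢcᵢ/nᵢ), where nᵢ is the stratum total.
Stratum 1 (Urban): n = 3888; a·d/n = 374·2154/3888 = 207.2006; b·c/n = 327·1033/3888 = 86.8804
Stratum 2 (Rural): n = 6800; a·d/n = 1965·2101/6800 = 607.1272; b·c/n = 1037·1697/6800 = 258.7925
OR_MH = (207.2006 + 607.1272) / (86.8804 + 258.7925) = 814.3278 / 345.6729 = 2.35578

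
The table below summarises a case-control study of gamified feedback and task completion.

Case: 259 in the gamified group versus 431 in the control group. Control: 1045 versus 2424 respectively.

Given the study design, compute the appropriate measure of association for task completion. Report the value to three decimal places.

1.394

From the description: a = 259, b = 1045, c = 431, d = 2424.
This is a case-control study: participants were sampled on outcome status, so risks in the source population cannot be estimated directly — relative risk is not valid here. The odds ratio is the appropriate measure.
OR = (a·d)/(b·c) = (259 × 2424) / (1045 × 431) = 627816 / 450395 = 1.39392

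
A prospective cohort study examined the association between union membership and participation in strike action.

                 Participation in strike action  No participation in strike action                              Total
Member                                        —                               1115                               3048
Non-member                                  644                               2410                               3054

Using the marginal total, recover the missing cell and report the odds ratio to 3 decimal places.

6.488

The missing cell is in the exposed row: 3048 − 1115 = 1933.
So a = 1933, b = 1115, c = 644, d = 2410.
OR = (a·d)/(b·c) = (1933 × 2410) / (1115 × 644) = 4658530 / 718060 = 6.48766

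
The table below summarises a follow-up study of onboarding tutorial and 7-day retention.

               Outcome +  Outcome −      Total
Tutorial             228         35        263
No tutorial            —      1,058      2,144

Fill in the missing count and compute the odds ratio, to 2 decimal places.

The missing cell is in the unexposed row: 2144 − 1058 = 1086.
So a = 228, b = 35, c = 1086, d = 1058.
OR = (a·d)/(b·c) = (228 × 1058) / (35 × 1086) = 241224 / 38010 = 6.34633

6.35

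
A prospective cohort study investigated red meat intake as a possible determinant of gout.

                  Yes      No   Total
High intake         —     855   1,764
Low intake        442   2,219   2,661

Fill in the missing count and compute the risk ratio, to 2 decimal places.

The missing cell is in the exposed row: 1764 − 855 = 909.
So a = 909, b = 855, c = 442, d = 2219.
RR = [a/(a+b)] / [c/(c+d)] = (909/1764) / (442/2661) = 0.51531/0.16610 = 3.10233

3.10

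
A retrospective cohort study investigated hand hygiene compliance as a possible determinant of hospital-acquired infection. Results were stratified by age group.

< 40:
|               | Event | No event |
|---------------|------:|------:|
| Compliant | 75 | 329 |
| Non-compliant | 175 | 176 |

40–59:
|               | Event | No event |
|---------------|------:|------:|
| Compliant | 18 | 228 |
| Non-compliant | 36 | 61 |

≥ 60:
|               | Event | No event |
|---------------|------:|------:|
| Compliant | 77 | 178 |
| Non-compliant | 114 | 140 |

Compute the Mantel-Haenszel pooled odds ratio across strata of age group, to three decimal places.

0.299

OR_MH = Σ(aᵢdᵢ/nᵢ) / Σ(bᵢcᵢ/nᵢ), where nᵢ is the stratum total.
Stratum 1 (< 40): n = 755; a·d/n = 75·176/755 = 17.4834; b·c/n = 329·175/755 = 76.2583
Stratum 2 (40–59): n = 343; a·d/n = 18·61/343 = 3.2012; b·c/n = 228·36/343 = 23.9300
Stratum 3 (≥ 60): n = 509; a·d/n = 77·140/509 = 21.1788; b·c/n = 178·114/509 = 39.8664
OR_MH = (17.4834 + 3.2012 + 21.1788) / (76.2583 + 23.9300 + 39.8664) = 41.8634 / 140.0547 = 0.29891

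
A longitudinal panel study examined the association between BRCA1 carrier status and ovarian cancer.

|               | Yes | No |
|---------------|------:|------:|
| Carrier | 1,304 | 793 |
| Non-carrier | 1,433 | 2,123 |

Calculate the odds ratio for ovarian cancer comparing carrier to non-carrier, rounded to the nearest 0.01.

Cells: a = 1304, b = 793, c = 1433, d = 2123.
OR = (a·d)/(b·c) = (1304 × 2123) / (793 × 1433) = 2768392 / 1136369 = 2.43617
The odds of ovarian cancer are about 2.44 times as high in the carrier group.

2.44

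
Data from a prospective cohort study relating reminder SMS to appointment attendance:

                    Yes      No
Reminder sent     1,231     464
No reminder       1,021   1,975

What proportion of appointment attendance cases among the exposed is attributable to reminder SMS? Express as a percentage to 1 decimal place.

Cells: a = 1231, b = 464, c = 1021, d = 1975.
Risk in exposed = 1231/1695 = 0.72625; risk in unexposed = 1021/2996 = 0.34079.
RR = 0.72625/0.34079 = 2.13110
AR% = (RR − 1)/RR × 100 = (2.13110 − 1)/2.13110 × 100 = 53.0759%

53.1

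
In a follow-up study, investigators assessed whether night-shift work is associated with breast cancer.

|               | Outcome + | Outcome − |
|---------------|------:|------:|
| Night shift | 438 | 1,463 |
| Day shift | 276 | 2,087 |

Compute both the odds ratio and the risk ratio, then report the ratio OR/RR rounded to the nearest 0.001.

1.148

Cells: a = 438, b = 1463, c = 276, d = 2087.
OR = (438·2087)/(1463·276) = 914106/403788 = 2.26383
Risk in exposed = 438/1901 = 0.23041; risk in unexposed = 276/2363 = 0.11680; RR = 1.97263
OR/RR = 2.26383 / 1.97263 = 1.14762
The outcome is not rare, so the OR lies further from 1 than the RR.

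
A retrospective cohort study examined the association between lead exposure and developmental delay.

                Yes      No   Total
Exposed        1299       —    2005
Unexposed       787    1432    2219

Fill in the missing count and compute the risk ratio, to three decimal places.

1.827

The missing cell is in the exposed row: 2005 − 1299 = 706.
So a = 1299, b = 706, c = 787, d = 1432.
RR = [a/(a+b)] / [c/(c+d)] = (1299/2005) / (787/2219) = 0.64788/0.35466 = 1.82674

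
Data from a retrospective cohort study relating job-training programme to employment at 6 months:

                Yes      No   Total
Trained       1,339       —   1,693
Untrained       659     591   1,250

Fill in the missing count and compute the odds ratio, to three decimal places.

The missing cell is in the exposed row: 1693 − 1339 = 354.
So a = 1339, b = 354, c = 659, d = 591.
OR = (a·d)/(b·c) = (1339 × 591) / (354 × 659) = 791349 / 233286 = 3.39218

3.392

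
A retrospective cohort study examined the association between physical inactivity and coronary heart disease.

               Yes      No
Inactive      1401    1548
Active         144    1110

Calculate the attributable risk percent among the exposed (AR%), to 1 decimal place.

Cells: a = 1401, b = 1548, c = 144, d = 1110.
Risk in exposed = 1401/2949 = 0.47508; risk in unexposed = 144/1254 = 0.11483.
RR = 0.47508/0.11483 = 4.13712
AR% = (RR − 1)/RR × 100 = (4.13712 − 1)/4.13712 × 100 = 75.8286%

75.8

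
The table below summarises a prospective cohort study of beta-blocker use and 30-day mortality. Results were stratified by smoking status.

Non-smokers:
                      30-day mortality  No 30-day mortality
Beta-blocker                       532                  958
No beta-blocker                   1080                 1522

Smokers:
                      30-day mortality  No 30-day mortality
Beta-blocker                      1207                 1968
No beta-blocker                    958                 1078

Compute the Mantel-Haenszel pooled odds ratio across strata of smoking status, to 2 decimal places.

0.73

OR_MH = Σ(aᵢdᵢ/nᵢ) / Σ(bᵢcᵢ/nᵢ), where nᵢ is the stratum total.
Stratum 1 (Non-smokers): n = 4092; a·d/n = 532·1522/4092 = 197.8749; b·c/n = 958·1080/4092 = 252.8446
Stratum 2 (Smokers): n = 5211; a·d/n = 1207·1078/5211 = 249.6922; b·c/n = 1968·958/5211 = 361.8008
OR_MH = (197.8749 + 249.6922) / (252.8446 + 361.8008) = 447.5671 / 614.6454 = 0.72817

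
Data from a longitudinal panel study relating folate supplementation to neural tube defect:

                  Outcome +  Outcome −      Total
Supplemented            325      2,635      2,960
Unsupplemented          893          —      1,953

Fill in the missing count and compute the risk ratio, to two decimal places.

The missing cell is in the unexposed row: 1953 − 893 = 1060.
So a = 325, b = 2635, c = 893, d = 1060.
RR = [a/(a+b)] / [c/(c+d)] = (325/2960) / (893/1953) = 0.10980/0.45725 = 0.24013

0.24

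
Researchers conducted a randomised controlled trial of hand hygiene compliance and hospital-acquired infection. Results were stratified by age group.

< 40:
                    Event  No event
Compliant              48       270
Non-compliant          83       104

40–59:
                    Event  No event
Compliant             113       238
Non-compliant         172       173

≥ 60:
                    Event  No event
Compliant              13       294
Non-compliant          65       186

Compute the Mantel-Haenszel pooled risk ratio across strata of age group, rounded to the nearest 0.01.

0.46

RR_MH = Σ(aᵢ·n₀ᵢ/nᵢ) / Σ(cᵢ·n₁ᵢ/nᵢ), with n₁ᵢ = aᵢ+bᵢ (exposed), n₀ᵢ = cᵢ+dᵢ (unexposed), nᵢ = n₁ᵢ+n₀ᵢ.
Stratum 1 (< 40): n₁ = 318, n₀ = 187, n = 505; a·n₀/n = 48·187/505 = 17.7743; c·n₁/n = 83·318/505 = 52.2653
Stratum 2 (40–59): n₁ = 351, n₀ = 345, n = 696; a·n₀/n = 113·345/696 = 56.0129; c·n₁/n = 172·351/696 = 86.7414
Stratum 3 (≥ 60): n₁ = 307, n₀ = 251, n = 558; a·n₀/n = 13·251/558 = 5.8477; c·n₁/n = 65·307/558 = 35.7616
RR_MH = (17.7743 + 56.0129 + 5.8477) / (52.2653 + 86.7414 + 35.7616) = 79.6349 / 174.7684 = 0.45566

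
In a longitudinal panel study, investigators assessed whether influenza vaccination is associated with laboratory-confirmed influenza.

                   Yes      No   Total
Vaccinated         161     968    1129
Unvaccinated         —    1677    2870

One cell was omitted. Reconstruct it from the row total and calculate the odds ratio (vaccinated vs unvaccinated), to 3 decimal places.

The missing cell is in the unexposed row: 2870 − 1677 = 1193.
So a = 161, b = 968, c = 1193, d = 1677.
OR = (a·d)/(b·c) = (161 × 1677) / (968 × 1193) = 269997 / 1154824 = 0.23380

0.234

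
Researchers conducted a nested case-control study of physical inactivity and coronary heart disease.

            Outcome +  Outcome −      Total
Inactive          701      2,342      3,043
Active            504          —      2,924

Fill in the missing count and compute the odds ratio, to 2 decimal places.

The missing cell is in the unexposed row: 2924 − 504 = 2420.
So a = 701, b = 2342, c = 504, d = 2420.
OR = (a·d)/(b·c) = (701 × 2420) / (2342 × 504) = 1696420 / 1180368 = 1.43720

1.44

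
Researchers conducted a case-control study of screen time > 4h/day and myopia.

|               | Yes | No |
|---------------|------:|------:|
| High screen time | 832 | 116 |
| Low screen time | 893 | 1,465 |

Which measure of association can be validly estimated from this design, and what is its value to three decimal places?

11.767

Cells: a = 832, b = 116, c = 893, d = 1465.
This is a case-control study: participants were sampled on outcome status, so risks in the source population cannot be estimated directly — relative risk is not valid here. The odds ratio is the appropriate measure.
OR = (a·d)/(b·c) = (832 × 1465) / (116 × 893) = 1218880 / 103588 = 11.76661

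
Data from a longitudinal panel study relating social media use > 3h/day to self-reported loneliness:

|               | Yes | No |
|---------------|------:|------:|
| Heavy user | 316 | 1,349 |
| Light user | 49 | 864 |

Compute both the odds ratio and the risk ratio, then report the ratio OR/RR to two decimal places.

Cells: a = 316, b = 1349, c = 49, d = 864.
OR = (316·864)/(1349·49) = 273024/66101 = 4.13041
Risk in exposed = 316/1665 = 0.18979; risk in unexposed = 49/913 = 0.05367; RR = 3.53629
OR/RR = 4.13041 / 3.53629 = 1.16801
The outcome is not rare, so the OR lies further from 1 than the RR.

1.17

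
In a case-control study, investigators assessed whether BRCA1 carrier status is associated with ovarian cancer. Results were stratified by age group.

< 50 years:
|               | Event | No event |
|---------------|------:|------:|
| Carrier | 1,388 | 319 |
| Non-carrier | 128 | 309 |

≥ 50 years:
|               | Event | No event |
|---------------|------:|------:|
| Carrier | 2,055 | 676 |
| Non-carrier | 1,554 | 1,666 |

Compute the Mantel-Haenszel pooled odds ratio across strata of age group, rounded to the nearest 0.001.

3.965

OR_MH = Σ(aᵢdᵢ/nᵢ) / Σ(bᵢcᵢ/nᵢ), where nᵢ is the stratum total.
Stratum 1 (< 50 years): n = 2144; a·d/n = 1388·309/2144 = 200.0429; b·c/n = 319·128/2144 = 19.0448
Stratum 2 (≥ 50 years): n = 5951; a·d/n = 2055·1666/5951 = 575.3033; b·c/n = 676·1554/5951 = 176.5256
OR_MH = (200.0429 + 575.3033) / (19.0448 + 176.5256) = 775.3462 / 195.5704 = 3.96454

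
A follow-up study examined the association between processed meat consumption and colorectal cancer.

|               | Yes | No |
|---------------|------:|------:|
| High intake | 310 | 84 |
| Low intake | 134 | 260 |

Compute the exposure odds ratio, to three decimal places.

Cells: a = 310, b = 84, c = 134, d = 260.
OR = (a·d)/(b·c) = (310 × 260) / (84 × 134) = 80600 / 11256 = 7.16063
The odds of colorectal cancer are about 7.16 times as high in the high intake group.

7.161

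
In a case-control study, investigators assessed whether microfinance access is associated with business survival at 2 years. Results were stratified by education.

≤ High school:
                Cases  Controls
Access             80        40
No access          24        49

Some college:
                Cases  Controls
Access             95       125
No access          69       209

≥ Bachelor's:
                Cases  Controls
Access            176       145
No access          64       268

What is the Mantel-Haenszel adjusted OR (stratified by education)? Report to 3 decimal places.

3.627

OR_MH = Σ(aᵢdᵢ/nᵢ) / Σ(bᵢcᵢ/nᵢ), where nᵢ is the stratum total.
Stratum 1 (≤ High school): n = 193; a·d/n = 80·49/193 = 20.3109; b·c/n = 40·24/193 = 4.9741
Stratum 2 (Some college): n = 498; a·d/n = 95·209/498 = 39.8695; b·c/n = 125·69/498 = 17.3193
Stratum 3 (≥ Bachelor's): n = 653; a·d/n = 176·268/653 = 72.2328; b·c/n = 145·64/653 = 14.2113
OR_MH = (20.3109 + 39.8695 + 72.2328) / (4.9741 + 17.3193 + 14.2113) = 132.4131 / 36.5047 = 3.62729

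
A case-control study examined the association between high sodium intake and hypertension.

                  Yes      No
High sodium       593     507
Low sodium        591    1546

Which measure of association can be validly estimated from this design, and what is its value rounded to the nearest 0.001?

3.060

Cells: a = 593, b = 507, c = 591, d = 1546.
This is a case-control study: participants were sampled on outcome status, so risks in the source population cannot be estimated directly — relative risk is not valid here. The odds ratio is the appropriate measure.
OR = (a·d)/(b·c) = (593 × 1546) / (507 × 591) = 916778 / 299637 = 3.05963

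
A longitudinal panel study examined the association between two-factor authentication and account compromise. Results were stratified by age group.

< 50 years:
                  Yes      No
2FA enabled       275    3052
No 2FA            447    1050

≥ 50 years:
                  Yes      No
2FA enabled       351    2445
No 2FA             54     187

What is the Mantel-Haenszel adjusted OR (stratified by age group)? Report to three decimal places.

OR_MH = Σ(aᵢdᵢ/nᵢ) / Σ(bᵢcᵢ/nᵢ), where nᵢ is the stratum total.
Stratum 1 (< 50 years): n = 4824; a·d/n = 275·1050/4824 = 59.8570; b·c/n = 3052·447/4824 = 282.8035
Stratum 2 (≥ 50 years): n = 3037; a·d/n = 351·187/3037 = 21.6124; b·c/n = 2445·54/3037 = 43.4738
OR_MH = (59.8570 + 21.6124) / (282.8035 + 43.4738) = 81.4694 / 326.2773 = 0.24969

0.250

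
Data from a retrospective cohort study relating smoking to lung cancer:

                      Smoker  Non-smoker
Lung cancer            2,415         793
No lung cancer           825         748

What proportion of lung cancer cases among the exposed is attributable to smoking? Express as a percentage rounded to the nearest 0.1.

Reading the table with exposure as columns: a = 2415 (Smoker, case), b = 825 (Smoker, non-case), c = 793 (Non-smoker, case), d = 748.
Risk in exposed = 2415/3240 = 0.74537; risk in unexposed = 793/1541 = 0.51460.
RR = 0.74537/0.51460 = 1.44844
AR% = (RR − 1)/RR × 100 = (1.44844 − 1)/1.44844 × 100 = 30.9604%

31.0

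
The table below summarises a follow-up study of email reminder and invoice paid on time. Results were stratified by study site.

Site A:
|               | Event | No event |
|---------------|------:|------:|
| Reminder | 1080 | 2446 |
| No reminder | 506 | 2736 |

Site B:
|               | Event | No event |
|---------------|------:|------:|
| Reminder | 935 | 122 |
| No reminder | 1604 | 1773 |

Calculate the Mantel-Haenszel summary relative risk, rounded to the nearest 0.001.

1.903

RR_MH = Σ(aᵢ·n₀ᵢ/nᵢ) / Σ(cᵢ·n₁ᵢ/nᵢ), with n₁ᵢ = aᵢ+bᵢ (exposed), n₀ᵢ = cᵢ+dᵢ (unexposed), nᵢ = n₁ᵢ+n₀ᵢ.
Stratum 1 (Site A): n₁ = 3526, n₀ = 3242, n = 6768; a·n₀/n = 1080·3242/6768 = 517.3404; c·n₁/n = 506·3526/6768 = 263.6164
Stratum 2 (Site B): n₁ = 1057, n₀ = 3377, n = 4434; a·n₀/n = 935·3377/4434 = 712.1098; c·n₁/n = 1604·1057/4434 = 382.3699
RR_MH = (517.3404 + 712.1098) / (263.6164 + 382.3699) = 1229.4503 / 645.9863 = 1.90321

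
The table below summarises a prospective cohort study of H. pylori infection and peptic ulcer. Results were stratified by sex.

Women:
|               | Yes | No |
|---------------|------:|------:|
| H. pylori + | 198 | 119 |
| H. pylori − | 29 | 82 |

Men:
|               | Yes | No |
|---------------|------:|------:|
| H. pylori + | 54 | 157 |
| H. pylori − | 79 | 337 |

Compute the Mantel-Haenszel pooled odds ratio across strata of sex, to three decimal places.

2.405

OR_MH = Σ(aᵢdᵢ/nᵢ) / Σ(bᵢcᵢ/nᵢ), where nᵢ is the stratum total.
Stratum 1 (Women): n = 428; a·d/n = 198·82/428 = 37.9346; b·c/n = 119·29/428 = 8.0631
Stratum 2 (Men): n = 627; a·d/n = 54·337/627 = 29.0239; b·c/n = 157·79/627 = 19.7815
OR_MH = (37.9346 + 29.0239) / (8.0631 + 19.7815) = 66.9585 / 27.8446 = 2.40472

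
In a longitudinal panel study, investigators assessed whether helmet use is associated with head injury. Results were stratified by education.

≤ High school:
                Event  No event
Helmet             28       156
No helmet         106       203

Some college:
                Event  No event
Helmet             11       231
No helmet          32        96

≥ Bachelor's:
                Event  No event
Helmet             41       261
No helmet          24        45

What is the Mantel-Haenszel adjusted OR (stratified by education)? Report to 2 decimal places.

0.27

OR_MH = Σ(aᵢdᵢ/nᵢ) / Σ(bᵢcᵢ/nᵢ), where nᵢ is the stratum total.
Stratum 1 (≤ High school): n = 493; a·d/n = 28·203/493 = 11.5294; b·c/n = 156·106/493 = 33.5416
Stratum 2 (Some college): n = 370; a·d/n = 11·96/370 = 2.8541; b·c/n = 231·32/370 = 19.9784
Stratum 3 (≥ Bachelor's): n = 371; a·d/n = 41·45/371 = 4.9730; b·c/n = 261·24/371 = 16.8841
OR_MH = (11.5294 + 2.8541 + 4.9730) / (33.5416 + 19.9784 + 16.8841) = 19.3565 / 70.4041 = 0.27493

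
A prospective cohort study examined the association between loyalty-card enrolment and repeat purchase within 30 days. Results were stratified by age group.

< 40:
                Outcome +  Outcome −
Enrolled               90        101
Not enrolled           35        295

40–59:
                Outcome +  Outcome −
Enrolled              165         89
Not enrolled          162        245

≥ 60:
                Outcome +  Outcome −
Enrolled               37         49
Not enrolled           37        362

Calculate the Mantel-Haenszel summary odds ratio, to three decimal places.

4.321

OR_MH = Σ(aᵢdᵢ/nᵢ) / Σ(bᵢcᵢ/nᵢ), where nᵢ is the stratum total.
Stratum 1 (< 40): n = 521; a·d/n = 90·295/521 = 50.9597; b·c/n = 101·35/521 = 6.7850
Stratum 2 (40–59): n = 661; a·d/n = 165·245/661 = 61.1573; b·c/n = 89·162/661 = 21.8124
Stratum 3 (≥ 60): n = 485; a·d/n = 37·362/485 = 27.6165; b·c/n = 49·37/485 = 3.7381
OR_MH = (50.9597 + 61.1573 + 27.6165) / (6.7850 + 21.8124 + 3.7381) = 139.7335 / 32.3356 = 4.32136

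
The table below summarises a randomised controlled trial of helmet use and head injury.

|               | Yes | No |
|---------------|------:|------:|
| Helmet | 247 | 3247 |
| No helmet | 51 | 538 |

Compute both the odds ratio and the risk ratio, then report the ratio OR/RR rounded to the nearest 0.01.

Cells: a = 247, b = 3247, c = 51, d = 538.
OR = (247·538)/(3247·51) = 132886/165597 = 0.80247
Risk in exposed = 247/3494 = 0.07069; risk in unexposed = 51/589 = 0.08659; RR = 0.81643
OR/RR = 0.80247 / 0.81643 = 0.98290
The outcome is rare in both groups, so OR ≈ RR (ratio near 1).

0.98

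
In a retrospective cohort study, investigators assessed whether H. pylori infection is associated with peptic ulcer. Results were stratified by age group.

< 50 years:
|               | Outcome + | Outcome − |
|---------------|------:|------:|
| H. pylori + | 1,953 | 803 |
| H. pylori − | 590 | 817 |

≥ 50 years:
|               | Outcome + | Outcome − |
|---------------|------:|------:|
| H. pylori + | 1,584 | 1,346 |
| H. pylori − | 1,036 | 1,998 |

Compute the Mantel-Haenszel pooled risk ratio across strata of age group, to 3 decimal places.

1.630

RR_MH = Σ(aᵢ·n₀ᵢ/nᵢ) / Σ(cᵢ·n₁ᵢ/nᵢ), with n₁ᵢ = aᵢ+bᵢ (exposed), n₀ᵢ = cᵢ+dᵢ (unexposed), nᵢ = n₁ᵢ+n₀ᵢ.
Stratum 1 (< 50 years): n₁ = 2756, n₀ = 1407, n = 4163; a·n₀/n = 1953·1407/4163 = 660.0699; c·n₁/n = 590·2756/4163 = 390.5933
Stratum 2 (≥ 50 years): n₁ = 2930, n₀ = 3034, n = 5964; a·n₀/n = 1584·3034/5964 = 805.8109; c·n₁/n = 1036·2930/5964 = 508.9671
RR_MH = (660.0699 + 805.8109) / (390.5933 + 508.9671) = 1465.8808 / 899.5605 = 1.62955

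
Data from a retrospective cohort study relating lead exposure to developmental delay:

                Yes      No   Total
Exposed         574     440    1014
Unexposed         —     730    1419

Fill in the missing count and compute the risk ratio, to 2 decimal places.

1.17

The missing cell is in the unexposed row: 1419 − 730 = 689.
So a = 574, b = 440, c = 689, d = 730.
RR = [a/(a+b)] / [c/(c+d)] = (574/1014) / (689/1419) = 0.56607/0.48555 = 1.16584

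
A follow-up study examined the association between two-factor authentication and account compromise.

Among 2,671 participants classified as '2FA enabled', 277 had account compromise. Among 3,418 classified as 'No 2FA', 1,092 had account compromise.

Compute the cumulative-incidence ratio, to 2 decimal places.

From the description: a = 277, b = 2394, c = 1092, d = 2326.
Risk in exposed = 277/2671 = 0.10371; risk in unexposed = 1092/3418 = 0.31949.
RR = 0.10371 / 0.31949 = 0.32461
The risk is 68% lower among the exposed than among the unexposed.

0.32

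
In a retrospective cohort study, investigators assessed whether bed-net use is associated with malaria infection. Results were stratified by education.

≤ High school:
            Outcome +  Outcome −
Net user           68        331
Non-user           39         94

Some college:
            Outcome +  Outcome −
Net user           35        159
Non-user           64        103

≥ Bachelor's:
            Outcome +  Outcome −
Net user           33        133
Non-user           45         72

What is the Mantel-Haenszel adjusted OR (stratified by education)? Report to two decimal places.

OR_MH = Σ(aᵢdᵢ/nᵢ) / Σ(bᵢcᵢ/nᵢ), where nᵢ is the stratum total.
Stratum 1 (≤ High school): n = 532; a·d/n = 68·94/532 = 12.0150; b·c/n = 331·39/532 = 24.2650
Stratum 2 (Some college): n = 361; a·d/n = 35·103/361 = 9.9861; b·c/n = 159·64/361 = 28.1884
Stratum 3 (≥ Bachelor's): n = 283; a·d/n = 33·72/283 = 8.3958; b·c/n = 133·45/283 = 21.1484
OR_MH = (12.0150 + 9.9861 + 8.3958) / (24.2650 + 28.1884 + 21.1484) = 30.3969 / 73.6018 = 0.41299

0.41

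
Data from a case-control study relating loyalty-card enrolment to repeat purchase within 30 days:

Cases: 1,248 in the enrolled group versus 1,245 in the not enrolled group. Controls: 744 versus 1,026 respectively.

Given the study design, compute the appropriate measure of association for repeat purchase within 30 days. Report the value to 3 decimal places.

From the description: a = 1248, b = 744, c = 1245, d = 1026.
This is a case-control study: participants were sampled on outcome status, so risks in the source population cannot be estimated directly — relative risk is not valid here. The odds ratio is the appropriate measure.
OR = (a·d)/(b·c) = (1248 × 1026) / (744 × 1245) = 1280448 / 926280 = 1.38236

1.382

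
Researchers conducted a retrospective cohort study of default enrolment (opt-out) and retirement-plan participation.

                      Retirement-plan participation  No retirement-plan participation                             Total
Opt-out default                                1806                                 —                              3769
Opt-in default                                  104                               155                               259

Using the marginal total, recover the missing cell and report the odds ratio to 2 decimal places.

1.37

The missing cell is in the exposed row: 3769 − 1806 = 1963.
So a = 1806, b = 1963, c = 104, d = 155.
OR = (a·d)/(b·c) = (1806 × 155) / (1963 × 104) = 279930 / 204152 = 1.37118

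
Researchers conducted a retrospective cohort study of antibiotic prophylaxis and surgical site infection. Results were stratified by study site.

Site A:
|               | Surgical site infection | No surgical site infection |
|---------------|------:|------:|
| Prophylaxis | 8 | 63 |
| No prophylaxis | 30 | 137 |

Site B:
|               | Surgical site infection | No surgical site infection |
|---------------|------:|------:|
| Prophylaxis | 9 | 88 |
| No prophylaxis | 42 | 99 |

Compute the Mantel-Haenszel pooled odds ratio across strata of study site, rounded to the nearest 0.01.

OR_MH = Σ(aᵢdᵢ/nᵢ) / Σ(bᵢcᵢ/nᵢ), where nᵢ is the stratum total.
Stratum 1 (Site A): n = 238; a·d/n = 8·137/238 = 4.6050; b·c/n = 63·30/238 = 7.9412
Stratum 2 (Site B): n = 238; a·d/n = 9·99/238 = 3.7437; b·c/n = 88·42/238 = 15.5294
OR_MH = (4.6050 + 3.7437) / (7.9412 + 15.5294) = 8.3487 / 23.4706 = 0.35571

0.36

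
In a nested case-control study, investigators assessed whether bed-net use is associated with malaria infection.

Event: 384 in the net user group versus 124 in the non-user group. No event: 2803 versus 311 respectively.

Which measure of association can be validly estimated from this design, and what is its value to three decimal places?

0.344

From the description: a = 384, b = 2803, c = 124, d = 311.
This is a nested case-control study: participants were sampled on outcome status, so risks in the source population cannot be estimated directly — relative risk is not valid here. The odds ratio is the appropriate measure.
OR = (a·d)/(b·c) = (384 × 311) / (2803 × 124) = 119424 / 347572 = 0.34359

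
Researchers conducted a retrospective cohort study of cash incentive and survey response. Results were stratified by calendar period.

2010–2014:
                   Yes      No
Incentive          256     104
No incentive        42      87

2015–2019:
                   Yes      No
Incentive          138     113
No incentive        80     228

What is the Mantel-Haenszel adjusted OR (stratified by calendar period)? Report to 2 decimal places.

4.06

OR_MH = Σ(aᵢdᵢ/nᵢ) / Σ(bᵢcᵢ/nᵢ), where nᵢ is the stratum total.
Stratum 1 (2010–2014): n = 489; a·d/n = 256·87/489 = 45.5460; b·c/n = 104·42/489 = 8.9325
Stratum 2 (2015–2019): n = 559; a·d/n = 138·228/559 = 56.2862; b·c/n = 113·80/559 = 16.1717
OR_MH = (45.5460 + 56.2862) / (8.9325 + 16.1717) = 101.8322 / 25.1043 = 4.05637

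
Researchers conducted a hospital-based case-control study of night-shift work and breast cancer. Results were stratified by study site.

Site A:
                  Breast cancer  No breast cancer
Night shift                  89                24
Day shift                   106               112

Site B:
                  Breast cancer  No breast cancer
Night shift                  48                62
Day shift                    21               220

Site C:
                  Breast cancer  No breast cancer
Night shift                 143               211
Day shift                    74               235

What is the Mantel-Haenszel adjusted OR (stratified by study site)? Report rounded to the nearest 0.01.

OR_MH = Σ(aᵢdᵢ/nᵢ) / Σ(bᵢcᵢ/nᵢ), where nᵢ is the stratum total.
Stratum 1 (Site A): n = 331; a·d/n = 89·112/331 = 30.1148; b·c/n = 24·106/331 = 7.6858
Stratum 2 (Site B): n = 351; a·d/n = 48·220/351 = 30.0855; b·c/n = 62·21/351 = 3.7094
Stratum 3 (Site C): n = 663; a·d/n = 143·235/663 = 50.6863; b·c/n = 211·74/663 = 23.5505
OR_MH = (30.1148 + 30.0855 + 50.6863) / (7.6858 + 3.7094 + 23.5505) = 110.8865 / 34.9457 = 3.17311

3.17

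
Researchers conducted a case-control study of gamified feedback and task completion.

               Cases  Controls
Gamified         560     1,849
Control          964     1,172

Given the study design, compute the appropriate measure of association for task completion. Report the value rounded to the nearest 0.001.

Cells: a = 560, b = 1849, c = 964, d = 1172.
This is a case-control study: participants were sampled on outcome status, so risks in the source population cannot be estimated directly — relative risk is not valid here. The odds ratio is the appropriate measure.
OR = (a·d)/(b·c) = (560 × 1172) / (1849 × 964) = 656320 / 1782436 = 0.36822

0.368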